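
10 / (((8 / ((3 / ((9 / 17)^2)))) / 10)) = 7225/54 = 133.80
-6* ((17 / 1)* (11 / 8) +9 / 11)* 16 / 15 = -8516/55 = -154.84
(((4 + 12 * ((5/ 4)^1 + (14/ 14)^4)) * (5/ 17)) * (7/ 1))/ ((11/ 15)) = 16275/187 = 87.03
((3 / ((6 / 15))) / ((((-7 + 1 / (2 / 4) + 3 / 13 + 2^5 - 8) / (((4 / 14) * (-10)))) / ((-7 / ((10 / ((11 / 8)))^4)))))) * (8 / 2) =570999/51200000 = 0.01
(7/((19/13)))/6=91/114 = 0.80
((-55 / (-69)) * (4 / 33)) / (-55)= -4/2277 = 0.00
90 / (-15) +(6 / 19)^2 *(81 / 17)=-33906/6137 = -5.52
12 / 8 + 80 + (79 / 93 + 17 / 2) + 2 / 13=110023/1209 = 91.00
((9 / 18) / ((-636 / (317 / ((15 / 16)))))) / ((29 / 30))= -1268/4611 = -0.27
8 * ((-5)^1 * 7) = -280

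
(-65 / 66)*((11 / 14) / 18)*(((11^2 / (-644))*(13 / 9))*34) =1738165/4381776 = 0.40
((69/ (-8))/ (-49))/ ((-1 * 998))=-69/391216 = 0.00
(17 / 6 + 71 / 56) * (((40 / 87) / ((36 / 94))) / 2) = 161915/65772 = 2.46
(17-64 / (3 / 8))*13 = -5993/3 = -1997.67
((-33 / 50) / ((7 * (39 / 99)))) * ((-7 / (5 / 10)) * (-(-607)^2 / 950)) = -401240961/308750 = -1299.57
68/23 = 2.96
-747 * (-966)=721602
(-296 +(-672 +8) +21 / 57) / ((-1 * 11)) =18233/209 = 87.24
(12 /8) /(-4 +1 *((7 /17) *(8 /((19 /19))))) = -17/8 = -2.12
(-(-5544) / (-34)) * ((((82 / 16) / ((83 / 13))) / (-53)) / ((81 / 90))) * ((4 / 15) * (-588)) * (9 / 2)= -144792648/74783 = -1936.17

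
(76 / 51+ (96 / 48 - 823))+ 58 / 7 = -289607/357 = -811.22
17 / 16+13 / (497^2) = 4199361/3952144 = 1.06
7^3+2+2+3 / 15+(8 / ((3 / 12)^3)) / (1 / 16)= 42696/5 = 8539.20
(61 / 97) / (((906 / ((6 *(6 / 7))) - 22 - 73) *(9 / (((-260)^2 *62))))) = 511326400/141717 = 3608.08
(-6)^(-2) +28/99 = 41/132 = 0.31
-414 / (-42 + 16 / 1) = 207/13 = 15.92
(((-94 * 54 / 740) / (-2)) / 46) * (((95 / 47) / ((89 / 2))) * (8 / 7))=2052/530173 = 0.00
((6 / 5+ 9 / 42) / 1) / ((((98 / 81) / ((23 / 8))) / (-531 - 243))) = -71377119/27440 = -2601.21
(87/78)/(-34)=-29/884 = -0.03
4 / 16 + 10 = 41/4 = 10.25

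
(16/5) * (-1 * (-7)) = 112/5 = 22.40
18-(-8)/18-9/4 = 583/36 = 16.19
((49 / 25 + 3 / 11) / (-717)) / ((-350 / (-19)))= -5833/34505625 = 0.00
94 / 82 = 47/41 = 1.15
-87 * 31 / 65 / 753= -899/16315 = -0.06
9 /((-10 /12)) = -54/5 = -10.80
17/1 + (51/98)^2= 165869/9604 = 17.27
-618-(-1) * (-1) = -619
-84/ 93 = -28/31 = -0.90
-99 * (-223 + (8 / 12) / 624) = 2295997/104 = 22076.89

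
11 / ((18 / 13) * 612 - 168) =143/8832 = 0.02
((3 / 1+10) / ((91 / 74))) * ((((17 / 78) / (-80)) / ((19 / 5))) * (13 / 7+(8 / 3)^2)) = -355385/5228496 = -0.07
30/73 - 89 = -6467/73 = -88.59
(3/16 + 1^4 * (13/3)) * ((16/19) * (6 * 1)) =434/19 = 22.84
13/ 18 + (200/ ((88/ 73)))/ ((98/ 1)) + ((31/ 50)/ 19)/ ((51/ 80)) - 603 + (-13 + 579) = -270549149/7834365 = -34.53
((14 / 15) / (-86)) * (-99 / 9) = 77/645 = 0.12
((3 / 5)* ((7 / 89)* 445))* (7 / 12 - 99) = -8267/4 = -2066.75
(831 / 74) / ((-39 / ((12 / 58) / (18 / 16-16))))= 6648/1659931 = 0.00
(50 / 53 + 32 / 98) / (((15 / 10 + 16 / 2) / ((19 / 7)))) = 6596/18179 = 0.36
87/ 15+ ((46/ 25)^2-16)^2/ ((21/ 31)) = 658153087/2734375 = 240.70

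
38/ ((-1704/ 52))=-247/213 = -1.16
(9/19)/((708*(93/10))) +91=6324687/69502 = 91.00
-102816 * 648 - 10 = -66624778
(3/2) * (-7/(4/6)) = -63/4 = -15.75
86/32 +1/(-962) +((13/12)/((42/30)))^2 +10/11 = 39147065/9333324 = 4.19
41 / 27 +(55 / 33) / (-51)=682/459 = 1.49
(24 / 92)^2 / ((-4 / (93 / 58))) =-837/30682 = -0.03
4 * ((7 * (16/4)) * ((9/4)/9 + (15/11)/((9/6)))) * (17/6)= 4046/11 = 367.82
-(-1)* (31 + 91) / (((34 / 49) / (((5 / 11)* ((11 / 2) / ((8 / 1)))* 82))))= 612745/136 = 4505.48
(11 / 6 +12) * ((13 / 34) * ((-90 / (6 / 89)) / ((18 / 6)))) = -480155/204 = -2353.70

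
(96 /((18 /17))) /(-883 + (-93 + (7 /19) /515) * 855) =-28016/24842793 = 0.00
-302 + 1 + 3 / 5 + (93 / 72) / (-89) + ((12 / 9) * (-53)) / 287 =-921573269/3065160 = -300.66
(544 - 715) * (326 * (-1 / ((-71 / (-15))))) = 836190/71 = 11777.32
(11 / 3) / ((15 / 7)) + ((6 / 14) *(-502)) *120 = -8131861/315 = -25815.43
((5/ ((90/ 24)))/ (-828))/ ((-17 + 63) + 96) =-1/88182 = 0.00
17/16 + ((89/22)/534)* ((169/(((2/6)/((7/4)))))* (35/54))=51503/9504 = 5.42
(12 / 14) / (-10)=-3/35 = -0.09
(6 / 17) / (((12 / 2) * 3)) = 1/51 = 0.02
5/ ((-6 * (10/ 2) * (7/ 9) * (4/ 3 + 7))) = -9/350 = -0.03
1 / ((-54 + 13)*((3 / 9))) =-3/41 = -0.07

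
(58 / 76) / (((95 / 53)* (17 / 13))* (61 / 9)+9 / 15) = 899145/19424764 = 0.05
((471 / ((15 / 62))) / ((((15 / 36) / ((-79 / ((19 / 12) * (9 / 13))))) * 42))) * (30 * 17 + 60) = -159949088/35 = -4569973.94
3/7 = 0.43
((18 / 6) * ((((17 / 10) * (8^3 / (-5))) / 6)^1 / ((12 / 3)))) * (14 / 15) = -20.31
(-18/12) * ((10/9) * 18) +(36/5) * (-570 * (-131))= 537594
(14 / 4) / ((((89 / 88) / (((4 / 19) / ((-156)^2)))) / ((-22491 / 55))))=-17493/1428895 = -0.01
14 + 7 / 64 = 903/64 = 14.11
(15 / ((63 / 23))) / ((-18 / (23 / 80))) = -0.09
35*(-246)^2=2118060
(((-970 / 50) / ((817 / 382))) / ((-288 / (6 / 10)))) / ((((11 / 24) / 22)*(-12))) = -0.08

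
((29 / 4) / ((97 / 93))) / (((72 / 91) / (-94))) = -3845023/4656 = -825.82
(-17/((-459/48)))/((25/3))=16/75 = 0.21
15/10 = 3/2 = 1.50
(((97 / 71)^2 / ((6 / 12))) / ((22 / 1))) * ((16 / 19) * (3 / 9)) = 150544/3160707 = 0.05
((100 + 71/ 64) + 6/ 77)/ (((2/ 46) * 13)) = 11468973/64064 = 179.02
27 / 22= 1.23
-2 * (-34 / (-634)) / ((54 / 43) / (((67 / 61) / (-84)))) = 48977/43856316 = 0.00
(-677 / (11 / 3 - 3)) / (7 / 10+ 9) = -104.69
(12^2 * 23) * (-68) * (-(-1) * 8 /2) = -900864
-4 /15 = -0.27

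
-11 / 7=-1.57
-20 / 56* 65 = -325/14 = -23.21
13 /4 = 3.25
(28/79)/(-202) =-14/7979 = 0.00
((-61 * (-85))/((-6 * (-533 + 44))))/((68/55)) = 1.43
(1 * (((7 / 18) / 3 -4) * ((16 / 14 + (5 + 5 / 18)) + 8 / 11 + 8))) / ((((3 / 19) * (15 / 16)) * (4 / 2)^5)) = -1515839/122472 = -12.38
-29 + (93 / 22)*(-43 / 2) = -5275/44 = -119.89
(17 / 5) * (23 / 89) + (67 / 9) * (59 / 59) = 33334/4005 = 8.32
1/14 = 0.07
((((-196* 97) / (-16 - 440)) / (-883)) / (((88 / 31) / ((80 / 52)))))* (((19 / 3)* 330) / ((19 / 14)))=-39.41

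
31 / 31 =1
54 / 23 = 2.35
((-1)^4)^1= 1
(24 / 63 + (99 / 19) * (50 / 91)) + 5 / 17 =311977/88179 = 3.54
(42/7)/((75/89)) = 178/25 = 7.12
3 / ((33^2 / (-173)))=-173/363 = -0.48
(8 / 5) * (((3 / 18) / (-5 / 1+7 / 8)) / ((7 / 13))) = -416/3465 = -0.12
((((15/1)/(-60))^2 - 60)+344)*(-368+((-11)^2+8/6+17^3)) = 10606515/8 = 1325814.38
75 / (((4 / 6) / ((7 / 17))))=1575/34 = 46.32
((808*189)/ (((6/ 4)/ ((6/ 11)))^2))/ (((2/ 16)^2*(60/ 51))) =664602624/605 = 1098516.73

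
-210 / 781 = -0.27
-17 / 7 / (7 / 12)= -204/49 = -4.16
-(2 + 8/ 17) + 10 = 128/17 = 7.53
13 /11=1.18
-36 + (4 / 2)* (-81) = -198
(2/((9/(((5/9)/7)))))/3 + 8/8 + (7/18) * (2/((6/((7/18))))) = 7187/6804 = 1.06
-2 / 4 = -1/2 = -0.50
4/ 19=0.21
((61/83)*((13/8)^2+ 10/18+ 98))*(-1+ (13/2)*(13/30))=387563561/2868480 = 135.11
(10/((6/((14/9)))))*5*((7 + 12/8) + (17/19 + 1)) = 69125/513 = 134.75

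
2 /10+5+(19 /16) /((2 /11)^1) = 1877/160 = 11.73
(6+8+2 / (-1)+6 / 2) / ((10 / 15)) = 45/2 = 22.50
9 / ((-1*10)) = -9/10 = -0.90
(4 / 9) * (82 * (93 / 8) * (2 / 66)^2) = 1271/3267 = 0.39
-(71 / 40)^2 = -5041/1600 = -3.15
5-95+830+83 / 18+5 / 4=26851/36 = 745.86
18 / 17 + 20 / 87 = 1906/1479 = 1.29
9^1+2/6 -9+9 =28/3 = 9.33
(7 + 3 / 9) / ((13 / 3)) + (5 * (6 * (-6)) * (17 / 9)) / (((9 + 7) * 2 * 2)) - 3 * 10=-33.62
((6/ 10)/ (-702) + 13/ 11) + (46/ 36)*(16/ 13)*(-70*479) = -226210667/4290 = -52729.76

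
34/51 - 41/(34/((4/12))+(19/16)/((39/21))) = 17114/64047 = 0.27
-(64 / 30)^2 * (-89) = 91136/225 = 405.05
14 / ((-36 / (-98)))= 343/9 = 38.11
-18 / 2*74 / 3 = -222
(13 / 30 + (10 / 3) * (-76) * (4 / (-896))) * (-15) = -657/28 = -23.46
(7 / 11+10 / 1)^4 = 187388721/14641 = 12798.90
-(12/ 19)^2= -144/361 = -0.40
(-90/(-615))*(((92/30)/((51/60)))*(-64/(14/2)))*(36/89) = -847872/434231 = -1.95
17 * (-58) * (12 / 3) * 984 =-3880896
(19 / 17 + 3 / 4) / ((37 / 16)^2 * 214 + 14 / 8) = 4064/2494019 = 0.00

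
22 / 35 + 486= 17032/35 = 486.63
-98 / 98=-1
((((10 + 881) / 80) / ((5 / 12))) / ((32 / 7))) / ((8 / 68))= 49.70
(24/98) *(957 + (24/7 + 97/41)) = 3315864/14063 = 235.79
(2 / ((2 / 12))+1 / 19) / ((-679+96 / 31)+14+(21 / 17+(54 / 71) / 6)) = -8568493/469593911 = -0.02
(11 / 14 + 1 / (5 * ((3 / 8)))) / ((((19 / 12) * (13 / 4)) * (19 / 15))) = 6648/32851 = 0.20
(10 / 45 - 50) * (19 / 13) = -8512/117 = -72.75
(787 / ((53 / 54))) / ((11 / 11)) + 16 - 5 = 43081/53 = 812.85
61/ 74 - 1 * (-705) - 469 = 17525/74 = 236.82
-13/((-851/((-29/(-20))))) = 377/17020 = 0.02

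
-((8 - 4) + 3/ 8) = -35/8 = -4.38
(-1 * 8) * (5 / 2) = -20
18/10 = 9/5 = 1.80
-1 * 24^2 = -576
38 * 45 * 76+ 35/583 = 75766715/583 = 129960.06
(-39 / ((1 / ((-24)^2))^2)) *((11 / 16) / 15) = -2965248/5 = -593049.60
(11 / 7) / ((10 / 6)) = 33/35 = 0.94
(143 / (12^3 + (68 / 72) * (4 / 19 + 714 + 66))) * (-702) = -40.73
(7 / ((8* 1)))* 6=21/4 = 5.25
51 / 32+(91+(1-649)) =-17773/32 = -555.41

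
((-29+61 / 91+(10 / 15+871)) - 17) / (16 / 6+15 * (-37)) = -225590/150787 = -1.50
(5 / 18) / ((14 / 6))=5/42 = 0.12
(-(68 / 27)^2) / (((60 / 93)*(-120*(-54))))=-8959/5904900 = 0.00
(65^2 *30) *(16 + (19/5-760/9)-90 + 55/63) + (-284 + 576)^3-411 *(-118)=38185402/7 = 5455057.43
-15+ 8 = -7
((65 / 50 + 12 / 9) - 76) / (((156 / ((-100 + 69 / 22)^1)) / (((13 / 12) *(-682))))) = -145400261/4320 = -33657.47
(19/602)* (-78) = -741/301 = -2.46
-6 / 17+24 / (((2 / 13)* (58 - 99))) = -2898/697 = -4.16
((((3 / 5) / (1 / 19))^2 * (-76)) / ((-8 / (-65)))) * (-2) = 802503/5 = 160500.60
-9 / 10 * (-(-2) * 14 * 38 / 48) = -399/20 = -19.95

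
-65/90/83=-13/1494 = -0.01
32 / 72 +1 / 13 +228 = 228.52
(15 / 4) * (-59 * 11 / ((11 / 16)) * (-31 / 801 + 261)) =-246655400/267 = -923803.00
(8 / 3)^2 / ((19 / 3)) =64/57 = 1.12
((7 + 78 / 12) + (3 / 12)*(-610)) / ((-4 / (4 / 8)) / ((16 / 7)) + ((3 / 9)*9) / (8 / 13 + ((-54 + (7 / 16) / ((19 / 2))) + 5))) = 8851242/226825 = 39.02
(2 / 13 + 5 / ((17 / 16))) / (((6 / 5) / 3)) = 2685/221 = 12.15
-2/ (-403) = 2/403 = 0.00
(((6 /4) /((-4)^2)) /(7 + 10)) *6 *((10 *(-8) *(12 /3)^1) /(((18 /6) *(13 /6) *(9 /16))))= -640/221 = -2.90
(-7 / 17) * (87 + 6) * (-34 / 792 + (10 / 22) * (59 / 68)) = -256711/19074 = -13.46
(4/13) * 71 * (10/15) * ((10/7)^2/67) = 56800/128037 = 0.44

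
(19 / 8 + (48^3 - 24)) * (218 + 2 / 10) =965058233/40 = 24126455.82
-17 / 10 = -1.70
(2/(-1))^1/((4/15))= -15/2 = -7.50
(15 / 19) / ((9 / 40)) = 200/57 = 3.51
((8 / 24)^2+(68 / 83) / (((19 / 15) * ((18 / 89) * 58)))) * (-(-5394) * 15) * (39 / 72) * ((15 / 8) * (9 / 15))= 8196.88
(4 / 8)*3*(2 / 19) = 3/19 = 0.16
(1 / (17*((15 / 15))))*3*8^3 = 1536/17 = 90.35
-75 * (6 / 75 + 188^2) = -2650806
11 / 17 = 0.65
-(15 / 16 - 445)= 7105/16 = 444.06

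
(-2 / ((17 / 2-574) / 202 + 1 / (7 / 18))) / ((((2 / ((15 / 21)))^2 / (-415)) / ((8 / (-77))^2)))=-26825600/5353887 = -5.01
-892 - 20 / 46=-20526/23 = -892.43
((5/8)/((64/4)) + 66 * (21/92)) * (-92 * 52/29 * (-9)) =5202639/232 = 22425.17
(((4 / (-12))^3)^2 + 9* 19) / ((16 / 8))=62330/729 = 85.50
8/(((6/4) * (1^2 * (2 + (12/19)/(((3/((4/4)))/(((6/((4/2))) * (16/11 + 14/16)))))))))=6688/4353 = 1.54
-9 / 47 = -0.19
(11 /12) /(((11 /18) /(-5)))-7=-29/2 = -14.50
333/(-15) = -111/5 = -22.20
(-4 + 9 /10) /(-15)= 31/150 = 0.21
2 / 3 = 0.67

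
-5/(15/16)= -16/3 = -5.33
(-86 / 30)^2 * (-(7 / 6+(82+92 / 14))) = -6968881/9450 = -737.45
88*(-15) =-1320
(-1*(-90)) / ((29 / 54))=4860/29 = 167.59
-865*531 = -459315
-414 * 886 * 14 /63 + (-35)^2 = -80287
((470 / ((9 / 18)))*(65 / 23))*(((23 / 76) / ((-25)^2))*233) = 142363/475 = 299.71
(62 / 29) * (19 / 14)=589/203 = 2.90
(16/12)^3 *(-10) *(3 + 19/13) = -37120/351 = -105.75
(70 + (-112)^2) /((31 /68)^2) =58327136/961 = 60694.21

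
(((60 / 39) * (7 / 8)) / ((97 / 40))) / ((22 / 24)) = 0.61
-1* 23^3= -12167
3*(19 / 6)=19/2 = 9.50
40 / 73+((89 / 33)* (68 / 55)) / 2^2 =183049/132495 = 1.38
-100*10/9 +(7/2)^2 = -98.86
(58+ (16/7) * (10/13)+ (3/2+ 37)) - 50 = 8783/182 = 48.26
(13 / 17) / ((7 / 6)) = 78/119 = 0.66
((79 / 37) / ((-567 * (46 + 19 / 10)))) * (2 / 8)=-395/20097882 = 0.00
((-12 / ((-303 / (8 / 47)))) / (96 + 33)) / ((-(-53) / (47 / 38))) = 16/13120203 = 0.00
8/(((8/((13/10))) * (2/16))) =52/5 = 10.40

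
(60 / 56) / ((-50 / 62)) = -93/70 = -1.33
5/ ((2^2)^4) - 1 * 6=-1531/256 = -5.98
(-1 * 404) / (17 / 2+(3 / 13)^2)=-136552/2891 = -47.23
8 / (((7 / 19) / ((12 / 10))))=912/35 = 26.06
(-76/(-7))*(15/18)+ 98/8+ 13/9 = 5731/252 = 22.74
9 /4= 2.25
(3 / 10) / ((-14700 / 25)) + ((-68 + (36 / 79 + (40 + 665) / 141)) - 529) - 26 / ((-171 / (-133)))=-611.77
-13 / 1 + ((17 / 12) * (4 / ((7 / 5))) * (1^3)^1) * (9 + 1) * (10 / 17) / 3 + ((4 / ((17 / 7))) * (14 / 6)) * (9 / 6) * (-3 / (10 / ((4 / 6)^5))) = -255011/48195 = -5.29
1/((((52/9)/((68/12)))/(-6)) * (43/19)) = -2907/1118 = -2.60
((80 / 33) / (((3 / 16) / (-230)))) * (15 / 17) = -1472000/561 = -2623.89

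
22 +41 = 63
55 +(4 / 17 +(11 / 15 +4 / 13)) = 186556/3315 = 56.28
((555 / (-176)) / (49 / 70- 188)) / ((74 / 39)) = 2925/329648 = 0.01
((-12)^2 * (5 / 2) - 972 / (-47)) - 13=17281/47 = 367.68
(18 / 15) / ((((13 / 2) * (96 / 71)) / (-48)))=-426/65 = -6.55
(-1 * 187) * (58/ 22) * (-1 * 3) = 1479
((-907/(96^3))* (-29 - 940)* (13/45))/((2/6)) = 3808493/4423680 = 0.86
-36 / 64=-0.56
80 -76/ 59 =4644/59 = 78.71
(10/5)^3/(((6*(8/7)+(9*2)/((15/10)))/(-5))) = -70/33 = -2.12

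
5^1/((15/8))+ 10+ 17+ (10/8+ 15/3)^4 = 1194659/768 = 1555.55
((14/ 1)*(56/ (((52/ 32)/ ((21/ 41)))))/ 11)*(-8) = -1053696/5863 = -179.72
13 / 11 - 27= -284/11 = -25.82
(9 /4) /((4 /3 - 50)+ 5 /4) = -27/569 = -0.05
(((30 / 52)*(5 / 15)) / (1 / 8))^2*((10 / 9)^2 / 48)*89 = 222500/41067 = 5.42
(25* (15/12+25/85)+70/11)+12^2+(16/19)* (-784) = -6697319/14212 = -471.24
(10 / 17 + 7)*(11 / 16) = 5.22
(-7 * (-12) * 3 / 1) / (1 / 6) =1512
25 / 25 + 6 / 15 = 7/5 = 1.40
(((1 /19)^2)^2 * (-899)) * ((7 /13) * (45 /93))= -3045/1694173 = 0.00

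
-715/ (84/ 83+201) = -59345/16767 = -3.54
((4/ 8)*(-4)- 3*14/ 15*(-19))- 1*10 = 206/5 = 41.20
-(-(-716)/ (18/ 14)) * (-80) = 400960/9 = 44551.11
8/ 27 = 0.30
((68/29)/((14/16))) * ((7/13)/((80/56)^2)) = 6664/9425 = 0.71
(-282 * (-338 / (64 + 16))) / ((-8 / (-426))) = 5075577/80 = 63444.71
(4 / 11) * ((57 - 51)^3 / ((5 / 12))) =188.51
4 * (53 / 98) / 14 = 53/343 = 0.15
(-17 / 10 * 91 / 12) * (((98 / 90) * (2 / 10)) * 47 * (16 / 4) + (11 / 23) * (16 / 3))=-87048143/155250 = -560.70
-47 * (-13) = 611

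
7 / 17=0.41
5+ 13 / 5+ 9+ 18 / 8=377/20 = 18.85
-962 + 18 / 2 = -953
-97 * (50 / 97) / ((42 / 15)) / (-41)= 125/287 = 0.44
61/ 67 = 0.91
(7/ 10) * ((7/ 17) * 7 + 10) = 1533/170 = 9.02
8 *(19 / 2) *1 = 76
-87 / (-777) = 29/259 = 0.11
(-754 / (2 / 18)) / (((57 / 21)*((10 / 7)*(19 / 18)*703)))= -2992626/1268915 = -2.36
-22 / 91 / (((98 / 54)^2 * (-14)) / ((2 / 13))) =16038/19882681 = 0.00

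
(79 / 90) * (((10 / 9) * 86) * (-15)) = -33970/27 = -1258.15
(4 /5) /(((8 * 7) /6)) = 3/35 = 0.09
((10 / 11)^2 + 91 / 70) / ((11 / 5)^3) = 64325/322102 = 0.20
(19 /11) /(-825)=-19/9075 = 0.00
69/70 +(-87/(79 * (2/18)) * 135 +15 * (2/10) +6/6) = -7371779/5530 = -1333.05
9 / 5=1.80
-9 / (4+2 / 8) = -2.12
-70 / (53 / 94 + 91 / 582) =-95739/985 = -97.20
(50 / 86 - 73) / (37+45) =-1557/1763 = -0.88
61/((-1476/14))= -427/738 = -0.58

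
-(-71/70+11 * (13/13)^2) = -699/70 = -9.99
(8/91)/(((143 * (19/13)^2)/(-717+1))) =-5728/27797 = -0.21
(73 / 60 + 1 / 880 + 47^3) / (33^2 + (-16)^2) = 77.19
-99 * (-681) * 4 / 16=67419/4 = 16854.75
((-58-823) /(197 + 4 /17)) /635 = -14977/2129155 = -0.01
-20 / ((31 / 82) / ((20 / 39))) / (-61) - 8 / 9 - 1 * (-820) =181324276/221247 = 819.56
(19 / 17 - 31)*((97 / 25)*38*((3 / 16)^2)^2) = -18958941/3481600 = -5.45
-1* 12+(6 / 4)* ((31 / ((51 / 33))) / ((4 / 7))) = 5529/136 = 40.65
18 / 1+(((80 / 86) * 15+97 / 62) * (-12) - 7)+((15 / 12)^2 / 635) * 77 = -474086811/2708656 = -175.03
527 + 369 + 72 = 968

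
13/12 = 1.08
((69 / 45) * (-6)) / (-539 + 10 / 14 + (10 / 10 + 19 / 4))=1288/74555 = 0.02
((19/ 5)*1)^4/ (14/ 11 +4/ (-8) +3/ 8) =11468248/63125 = 181.68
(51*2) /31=102/31 = 3.29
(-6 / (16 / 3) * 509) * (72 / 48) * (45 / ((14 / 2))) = -618435/112 = -5521.74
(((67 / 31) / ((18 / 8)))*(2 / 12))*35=4690/837 = 5.60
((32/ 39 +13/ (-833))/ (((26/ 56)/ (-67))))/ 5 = -7007932/301665 = -23.23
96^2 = 9216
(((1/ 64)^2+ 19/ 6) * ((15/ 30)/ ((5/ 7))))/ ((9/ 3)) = 54481/73728 = 0.74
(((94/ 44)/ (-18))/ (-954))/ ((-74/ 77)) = -329/2541456 = 0.00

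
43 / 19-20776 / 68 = -97955/323 = -303.27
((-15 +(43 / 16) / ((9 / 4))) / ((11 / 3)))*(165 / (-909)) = 2485/3636 = 0.68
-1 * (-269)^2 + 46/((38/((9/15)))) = -72360.27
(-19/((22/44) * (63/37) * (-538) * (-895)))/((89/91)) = -9139/192844755 = 0.00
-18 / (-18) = 1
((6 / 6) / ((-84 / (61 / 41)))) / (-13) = 61/44772 = 0.00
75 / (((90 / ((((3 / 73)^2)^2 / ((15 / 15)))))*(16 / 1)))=135/908743712 = 0.00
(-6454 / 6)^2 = 10413529/9 = 1157058.78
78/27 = 26/9 = 2.89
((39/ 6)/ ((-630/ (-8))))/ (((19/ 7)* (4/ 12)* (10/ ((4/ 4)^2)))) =13/1425 = 0.01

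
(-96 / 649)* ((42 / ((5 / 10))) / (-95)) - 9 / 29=-321039/1787995 = -0.18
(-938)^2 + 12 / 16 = 3519379/4 = 879844.75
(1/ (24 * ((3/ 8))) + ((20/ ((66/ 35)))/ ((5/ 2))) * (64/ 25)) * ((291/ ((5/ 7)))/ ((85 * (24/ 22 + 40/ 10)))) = 526807/51000 = 10.33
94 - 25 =69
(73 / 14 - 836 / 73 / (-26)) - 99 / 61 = 3267555/810446 = 4.03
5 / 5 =1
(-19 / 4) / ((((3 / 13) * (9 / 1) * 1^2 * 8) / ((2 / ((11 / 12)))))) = -247/396 = -0.62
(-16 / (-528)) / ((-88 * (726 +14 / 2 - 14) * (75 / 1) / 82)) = -41/78299100 = 0.00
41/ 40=1.02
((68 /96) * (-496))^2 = 1110916/9 = 123435.11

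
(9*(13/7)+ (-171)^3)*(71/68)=-621274140/119 = -5220791.09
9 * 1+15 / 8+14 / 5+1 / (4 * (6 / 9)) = 281/20 = 14.05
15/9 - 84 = -247/3 = -82.33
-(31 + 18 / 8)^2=-17689/16 = -1105.56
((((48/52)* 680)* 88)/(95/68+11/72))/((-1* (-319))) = 79902720/715169 = 111.73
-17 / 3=-5.67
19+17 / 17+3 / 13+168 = 2447/13 = 188.23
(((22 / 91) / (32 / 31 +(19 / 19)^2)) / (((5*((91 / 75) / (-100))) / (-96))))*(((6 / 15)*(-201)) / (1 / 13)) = -877324800/4459 = -196753.71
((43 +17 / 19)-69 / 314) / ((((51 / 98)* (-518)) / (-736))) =223738480/1876307 = 119.24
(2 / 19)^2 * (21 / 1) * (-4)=-336/361 = -0.93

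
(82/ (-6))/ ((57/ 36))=-164/19 = -8.63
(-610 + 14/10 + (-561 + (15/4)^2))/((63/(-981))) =10076287/560 = 17993.37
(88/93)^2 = 7744/8649 = 0.90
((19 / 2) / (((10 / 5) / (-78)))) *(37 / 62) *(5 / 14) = -137085/1736 = -78.97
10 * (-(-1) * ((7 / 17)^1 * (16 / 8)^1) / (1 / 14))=1960/17 = 115.29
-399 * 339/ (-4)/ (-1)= -135261/4 = -33815.25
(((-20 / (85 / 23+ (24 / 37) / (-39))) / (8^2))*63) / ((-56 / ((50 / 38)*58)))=120310125/16497472 = 7.29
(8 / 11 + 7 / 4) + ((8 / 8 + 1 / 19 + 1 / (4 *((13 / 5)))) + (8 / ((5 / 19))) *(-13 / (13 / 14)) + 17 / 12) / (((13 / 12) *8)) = -32731551/706420 = -46.33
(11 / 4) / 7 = 0.39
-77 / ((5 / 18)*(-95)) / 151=1386/71725 = 0.02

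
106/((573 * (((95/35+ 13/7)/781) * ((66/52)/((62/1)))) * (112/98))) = 74307961/55008 = 1350.86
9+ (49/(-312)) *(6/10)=4631/520 = 8.91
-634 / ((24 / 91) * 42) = -4121/72 = -57.24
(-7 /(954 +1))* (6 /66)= -7/10505 = 0.00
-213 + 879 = 666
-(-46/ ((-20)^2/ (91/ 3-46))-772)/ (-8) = -462119/4800 = -96.27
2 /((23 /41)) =82/23 = 3.57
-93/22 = -4.23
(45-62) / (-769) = 0.02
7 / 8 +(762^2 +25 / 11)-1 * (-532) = 51143765/88 = 581179.15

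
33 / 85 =0.39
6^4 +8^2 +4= 1364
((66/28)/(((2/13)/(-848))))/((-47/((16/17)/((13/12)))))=240.16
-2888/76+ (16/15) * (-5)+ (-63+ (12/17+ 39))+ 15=-2633/51 = -51.63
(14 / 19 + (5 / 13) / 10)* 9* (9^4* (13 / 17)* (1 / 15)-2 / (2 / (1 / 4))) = 20616507/8840 = 2332.18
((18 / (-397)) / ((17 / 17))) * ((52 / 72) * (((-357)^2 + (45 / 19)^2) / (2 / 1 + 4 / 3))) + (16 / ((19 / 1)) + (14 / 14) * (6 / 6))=-895896698/716585 = -1250.23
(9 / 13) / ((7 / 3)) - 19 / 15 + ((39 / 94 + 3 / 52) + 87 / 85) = 2295359/4362540 = 0.53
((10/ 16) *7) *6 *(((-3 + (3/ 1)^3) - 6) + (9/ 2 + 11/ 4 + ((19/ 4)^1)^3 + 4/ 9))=2678585/768 = 3487.74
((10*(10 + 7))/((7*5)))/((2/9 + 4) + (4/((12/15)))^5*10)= 153/984508 = 0.00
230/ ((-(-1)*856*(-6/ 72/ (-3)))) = 1035/107 = 9.67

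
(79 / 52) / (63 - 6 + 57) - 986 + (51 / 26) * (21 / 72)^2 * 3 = -93471383/94848 = -985.49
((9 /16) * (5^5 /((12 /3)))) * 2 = 28125/32 = 878.91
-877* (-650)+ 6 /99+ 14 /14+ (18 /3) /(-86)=808902356/1419 = 570050.99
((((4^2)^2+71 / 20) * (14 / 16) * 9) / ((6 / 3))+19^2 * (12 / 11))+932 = 8264243/3520 = 2347.80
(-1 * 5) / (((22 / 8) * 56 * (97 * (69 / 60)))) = -50/171787 = 0.00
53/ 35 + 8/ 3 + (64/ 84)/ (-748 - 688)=52527/12565 = 4.18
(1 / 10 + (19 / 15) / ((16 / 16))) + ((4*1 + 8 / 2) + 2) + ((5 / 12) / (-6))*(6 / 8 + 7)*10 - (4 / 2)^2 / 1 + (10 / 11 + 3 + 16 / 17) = 920263/134640 = 6.83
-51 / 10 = -5.10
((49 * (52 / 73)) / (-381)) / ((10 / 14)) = -17836/139065 = -0.13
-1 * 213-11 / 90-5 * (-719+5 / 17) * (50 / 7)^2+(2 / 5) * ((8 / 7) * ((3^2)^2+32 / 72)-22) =915426917/4998 = 183158.65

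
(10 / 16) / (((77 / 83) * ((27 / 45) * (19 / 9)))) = 6225/11704 = 0.53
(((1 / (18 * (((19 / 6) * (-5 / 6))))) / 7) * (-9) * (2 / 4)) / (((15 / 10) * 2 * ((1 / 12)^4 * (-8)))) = -7776/665 = -11.69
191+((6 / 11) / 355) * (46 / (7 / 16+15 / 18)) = 45510403/238205 = 191.06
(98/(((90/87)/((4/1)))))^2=32307856/225 = 143590.47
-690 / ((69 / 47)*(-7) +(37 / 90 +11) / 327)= 67.37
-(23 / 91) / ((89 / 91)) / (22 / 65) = -1495/1958 = -0.76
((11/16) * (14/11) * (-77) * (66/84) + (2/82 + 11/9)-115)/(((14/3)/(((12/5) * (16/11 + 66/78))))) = -46254721/234520 = -197.23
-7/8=-0.88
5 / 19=0.26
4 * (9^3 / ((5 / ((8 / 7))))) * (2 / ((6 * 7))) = 7776/245 = 31.74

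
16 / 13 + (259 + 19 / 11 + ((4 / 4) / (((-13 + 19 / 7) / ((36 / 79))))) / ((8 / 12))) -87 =7903001/45188 = 174.89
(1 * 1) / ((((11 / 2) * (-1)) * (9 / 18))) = -4/11 = -0.36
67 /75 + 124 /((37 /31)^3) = 280450051/3798975 = 73.82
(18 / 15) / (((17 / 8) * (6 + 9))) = 16/425 = 0.04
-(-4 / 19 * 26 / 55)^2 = -10816/1092025 = -0.01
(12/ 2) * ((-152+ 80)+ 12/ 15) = -2136/5 = -427.20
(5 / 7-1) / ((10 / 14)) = -2/5 = -0.40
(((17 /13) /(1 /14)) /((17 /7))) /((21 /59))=826/39 = 21.18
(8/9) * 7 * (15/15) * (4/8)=28/9 = 3.11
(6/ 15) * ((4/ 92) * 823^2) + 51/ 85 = 1354727/115 = 11780.23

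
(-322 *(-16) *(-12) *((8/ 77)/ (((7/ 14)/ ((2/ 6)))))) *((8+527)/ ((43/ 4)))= -100802560/473 = -213113.23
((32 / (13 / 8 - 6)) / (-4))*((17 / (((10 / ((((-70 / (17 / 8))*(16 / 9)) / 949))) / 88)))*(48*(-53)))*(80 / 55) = 889192448/14235 = 62465.22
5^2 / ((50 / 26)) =13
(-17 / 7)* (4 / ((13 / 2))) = -136/91 = -1.49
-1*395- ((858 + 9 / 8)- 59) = -9561/8 = -1195.12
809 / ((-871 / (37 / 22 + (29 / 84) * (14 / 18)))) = -1874453/1034748 = -1.81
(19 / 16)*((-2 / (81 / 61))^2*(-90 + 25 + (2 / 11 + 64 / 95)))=-249422351/1443420 = -172.80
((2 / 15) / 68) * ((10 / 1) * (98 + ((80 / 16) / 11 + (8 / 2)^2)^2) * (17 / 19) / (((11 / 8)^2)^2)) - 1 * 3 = -40059169/33659659 = -1.19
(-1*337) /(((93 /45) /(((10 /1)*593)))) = -966972.58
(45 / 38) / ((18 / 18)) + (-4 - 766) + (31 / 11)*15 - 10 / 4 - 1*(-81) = -135441/209 = -648.04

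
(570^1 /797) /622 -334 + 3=-82043692/247867 = -331.00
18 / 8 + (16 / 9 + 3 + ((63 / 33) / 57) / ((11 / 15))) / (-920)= 5341321/2379465 = 2.24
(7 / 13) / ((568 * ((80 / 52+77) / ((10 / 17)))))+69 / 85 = 1176923/1449820 = 0.81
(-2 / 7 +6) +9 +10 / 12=653/42 = 15.55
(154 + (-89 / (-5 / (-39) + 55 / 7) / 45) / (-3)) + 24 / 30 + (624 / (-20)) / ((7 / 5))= 91054253/686700 = 132.60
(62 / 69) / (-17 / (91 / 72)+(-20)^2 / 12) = 2821/62422 = 0.05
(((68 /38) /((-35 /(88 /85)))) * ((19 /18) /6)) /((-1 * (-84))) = -11/99225 = 0.00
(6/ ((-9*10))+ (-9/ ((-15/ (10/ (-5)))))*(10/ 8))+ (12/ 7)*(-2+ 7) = 7.00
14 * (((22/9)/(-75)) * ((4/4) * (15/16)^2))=-77/192 = -0.40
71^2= 5041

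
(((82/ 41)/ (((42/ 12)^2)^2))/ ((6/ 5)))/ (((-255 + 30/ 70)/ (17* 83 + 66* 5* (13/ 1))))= -228040/916839 = -0.25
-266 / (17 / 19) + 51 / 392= -297.16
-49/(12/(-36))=147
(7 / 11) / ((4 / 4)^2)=7/11 = 0.64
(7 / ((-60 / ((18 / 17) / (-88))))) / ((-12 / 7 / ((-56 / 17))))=343/127160 = 0.00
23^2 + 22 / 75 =39697/75 = 529.29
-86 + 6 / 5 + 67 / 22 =-8993/110 = -81.75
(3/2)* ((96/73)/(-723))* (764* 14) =-29.18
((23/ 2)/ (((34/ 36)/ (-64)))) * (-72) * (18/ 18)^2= 953856/17 = 56109.18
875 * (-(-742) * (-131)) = -85051750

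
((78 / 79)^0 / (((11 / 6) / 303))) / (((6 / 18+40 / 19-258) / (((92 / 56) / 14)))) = -1191699/15703226 = -0.08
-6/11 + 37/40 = 0.38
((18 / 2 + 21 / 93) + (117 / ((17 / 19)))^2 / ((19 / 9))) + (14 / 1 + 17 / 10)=727886993/89590 = 8124.65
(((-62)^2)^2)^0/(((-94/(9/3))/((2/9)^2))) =-2/1269 = 0.00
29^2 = 841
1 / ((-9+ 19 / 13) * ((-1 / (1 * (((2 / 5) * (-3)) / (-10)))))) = 39/2450 = 0.02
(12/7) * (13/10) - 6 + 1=-97/35 = -2.77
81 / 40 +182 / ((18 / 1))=12.14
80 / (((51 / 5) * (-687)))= -400/35037 = -0.01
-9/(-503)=9/503 = 0.02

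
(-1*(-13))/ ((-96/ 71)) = -923/96 = -9.61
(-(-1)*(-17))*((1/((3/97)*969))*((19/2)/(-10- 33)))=97/774 = 0.13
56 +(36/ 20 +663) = 720.80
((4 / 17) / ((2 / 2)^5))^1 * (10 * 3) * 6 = 720/17 = 42.35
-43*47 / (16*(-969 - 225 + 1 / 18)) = 18189/171928 = 0.11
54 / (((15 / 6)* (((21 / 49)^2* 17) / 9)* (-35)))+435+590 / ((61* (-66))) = 370506172/855525 = 433.07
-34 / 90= -17/45 = -0.38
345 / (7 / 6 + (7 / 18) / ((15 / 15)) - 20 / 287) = 891135/3838 = 232.19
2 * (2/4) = 1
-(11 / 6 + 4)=-35/6 = -5.83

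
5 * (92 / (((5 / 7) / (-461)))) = -296884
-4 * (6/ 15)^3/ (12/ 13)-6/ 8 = -1541/1500 = -1.03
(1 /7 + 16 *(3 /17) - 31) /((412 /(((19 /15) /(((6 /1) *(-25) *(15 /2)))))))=5282/68945625 = 0.00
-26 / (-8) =13/4 = 3.25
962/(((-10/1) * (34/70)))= -3367/17 = -198.06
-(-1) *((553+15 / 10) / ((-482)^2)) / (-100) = -1109/46464800 = 0.00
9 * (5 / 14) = 3.21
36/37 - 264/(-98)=6648/1813 = 3.67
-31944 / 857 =-37.27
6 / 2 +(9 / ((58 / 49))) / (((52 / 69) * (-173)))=1534875/521768 = 2.94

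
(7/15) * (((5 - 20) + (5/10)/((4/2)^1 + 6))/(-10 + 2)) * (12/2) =1673/320 = 5.23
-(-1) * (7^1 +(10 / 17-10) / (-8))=139/17 = 8.18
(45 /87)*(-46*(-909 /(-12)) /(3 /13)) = -452985/58 = -7810.09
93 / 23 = 4.04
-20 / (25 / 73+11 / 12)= -17520/1103 = -15.88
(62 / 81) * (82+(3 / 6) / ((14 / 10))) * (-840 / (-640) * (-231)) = -2752211/144 = -19112.58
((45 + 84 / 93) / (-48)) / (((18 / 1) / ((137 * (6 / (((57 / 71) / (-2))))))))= 13841521/127224 = 108.80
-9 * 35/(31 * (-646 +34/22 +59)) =99/5704 = 0.02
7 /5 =1.40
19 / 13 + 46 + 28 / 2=799/13 = 61.46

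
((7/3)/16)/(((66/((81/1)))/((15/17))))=945/5984 = 0.16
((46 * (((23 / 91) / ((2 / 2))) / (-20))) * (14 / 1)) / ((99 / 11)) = -529/585 = -0.90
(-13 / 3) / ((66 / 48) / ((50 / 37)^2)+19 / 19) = -2.47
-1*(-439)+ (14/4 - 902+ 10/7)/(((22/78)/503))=-246302297/154 = -1599365.56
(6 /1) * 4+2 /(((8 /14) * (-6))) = 23.42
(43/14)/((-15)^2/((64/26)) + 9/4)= 688/20979 = 0.03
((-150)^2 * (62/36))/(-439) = -88.27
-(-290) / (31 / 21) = 196.45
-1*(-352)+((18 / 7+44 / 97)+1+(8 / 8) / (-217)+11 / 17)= 356.67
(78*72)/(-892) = -1404/223 = -6.30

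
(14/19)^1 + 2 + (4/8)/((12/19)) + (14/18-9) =-6421/1368 = -4.69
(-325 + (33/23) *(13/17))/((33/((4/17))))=-506584/219351 = -2.31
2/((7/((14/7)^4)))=32/7 = 4.57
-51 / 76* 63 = -3213/76 = -42.28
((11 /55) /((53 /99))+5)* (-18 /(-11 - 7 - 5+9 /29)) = 371664/87185 = 4.26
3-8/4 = 1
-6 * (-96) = 576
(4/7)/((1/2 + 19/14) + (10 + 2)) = 4/97 = 0.04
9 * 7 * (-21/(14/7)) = -1323/2 = -661.50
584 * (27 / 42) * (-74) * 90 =-17502480/7 = -2500354.29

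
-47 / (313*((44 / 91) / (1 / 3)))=-4277/41316 = -0.10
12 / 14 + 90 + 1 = 643/7 = 91.86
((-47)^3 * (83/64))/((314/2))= -857.61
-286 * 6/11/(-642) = 26/107 = 0.24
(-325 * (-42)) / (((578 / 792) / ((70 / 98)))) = 3861000/289 = 13359.86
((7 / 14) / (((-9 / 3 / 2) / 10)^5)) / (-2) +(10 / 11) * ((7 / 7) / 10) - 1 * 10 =8773513/2673 = 3282.27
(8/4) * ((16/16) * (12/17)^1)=24/17 = 1.41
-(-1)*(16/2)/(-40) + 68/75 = 53/75 = 0.71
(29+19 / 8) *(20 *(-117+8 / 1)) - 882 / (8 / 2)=-68618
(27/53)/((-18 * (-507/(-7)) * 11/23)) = -161/197054 = 0.00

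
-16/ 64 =-0.25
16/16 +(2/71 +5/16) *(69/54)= 3261/2272 = 1.44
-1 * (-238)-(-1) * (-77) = 161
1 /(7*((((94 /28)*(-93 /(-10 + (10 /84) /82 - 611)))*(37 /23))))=49190537/278493894 = 0.18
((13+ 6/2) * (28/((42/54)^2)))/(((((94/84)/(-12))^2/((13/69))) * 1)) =815173632/50807 = 16044.51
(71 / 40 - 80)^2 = 9790641/1600 = 6119.15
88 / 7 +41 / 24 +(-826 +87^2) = 1135223/168 = 6757.28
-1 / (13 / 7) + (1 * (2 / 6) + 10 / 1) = 382/39 = 9.79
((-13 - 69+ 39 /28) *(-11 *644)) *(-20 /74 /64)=-77165/32 = -2411.41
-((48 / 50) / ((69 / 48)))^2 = -147456/330625 = -0.45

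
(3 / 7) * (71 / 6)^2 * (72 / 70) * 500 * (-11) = -16635300/49 = -339495.92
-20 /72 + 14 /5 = 227/90 = 2.52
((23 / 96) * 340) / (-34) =-115/48 = -2.40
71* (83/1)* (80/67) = 471440/67 = 7036.42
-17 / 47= -0.36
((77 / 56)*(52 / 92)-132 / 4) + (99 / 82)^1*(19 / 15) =-1157761/37720 = -30.69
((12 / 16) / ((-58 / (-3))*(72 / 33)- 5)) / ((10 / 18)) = 297/8180 = 0.04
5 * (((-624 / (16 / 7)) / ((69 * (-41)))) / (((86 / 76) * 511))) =2470/2960077 = 0.00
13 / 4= 3.25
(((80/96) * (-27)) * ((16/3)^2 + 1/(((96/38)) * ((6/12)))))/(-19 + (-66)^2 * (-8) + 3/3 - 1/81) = 852525/45186352 = 0.02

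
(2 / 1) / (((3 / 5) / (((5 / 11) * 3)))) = 50/11 = 4.55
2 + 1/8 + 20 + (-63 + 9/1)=-255/8 = -31.88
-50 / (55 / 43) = -430/11 = -39.09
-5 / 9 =-0.56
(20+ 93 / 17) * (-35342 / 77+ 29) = -14336197/1309 = -10952.02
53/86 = 0.62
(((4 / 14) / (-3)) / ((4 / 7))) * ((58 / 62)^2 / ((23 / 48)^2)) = -322944/508369 = -0.64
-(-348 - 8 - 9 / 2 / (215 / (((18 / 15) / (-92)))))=35208373/98900 = 356.00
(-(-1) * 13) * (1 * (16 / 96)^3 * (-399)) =-1729/72 = -24.01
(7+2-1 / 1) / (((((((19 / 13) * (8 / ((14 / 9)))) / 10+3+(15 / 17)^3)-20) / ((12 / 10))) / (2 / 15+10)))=-135913232/21741365 = -6.25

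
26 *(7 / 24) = 91/12 = 7.58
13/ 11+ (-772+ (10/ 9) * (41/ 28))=-1066099/1386 = -769.19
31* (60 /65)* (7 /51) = 868/221 = 3.93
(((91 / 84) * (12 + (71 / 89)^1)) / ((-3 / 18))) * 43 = -3576.97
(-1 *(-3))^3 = 27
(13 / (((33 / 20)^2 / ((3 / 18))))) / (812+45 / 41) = 106600/108911979 = 0.00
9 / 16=0.56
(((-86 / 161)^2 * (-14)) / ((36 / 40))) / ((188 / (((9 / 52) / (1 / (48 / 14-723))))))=2024655/688597 = 2.94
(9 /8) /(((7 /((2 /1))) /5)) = 45/28 = 1.61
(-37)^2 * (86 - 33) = 72557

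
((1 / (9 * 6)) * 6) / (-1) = -1/9 = -0.11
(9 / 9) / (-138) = -1/138 = -0.01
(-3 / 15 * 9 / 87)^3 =-27/3048625 = 0.00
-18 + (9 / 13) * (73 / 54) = -1331/78 = -17.06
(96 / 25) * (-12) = -1152/25 = -46.08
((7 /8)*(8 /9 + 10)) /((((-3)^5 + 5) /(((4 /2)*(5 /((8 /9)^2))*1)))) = -2205/4352 = -0.51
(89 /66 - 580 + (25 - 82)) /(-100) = 41953/6600 = 6.36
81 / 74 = 1.09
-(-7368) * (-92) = -677856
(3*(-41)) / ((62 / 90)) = -5535/31 = -178.55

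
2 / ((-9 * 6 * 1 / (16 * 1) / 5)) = -80/27 = -2.96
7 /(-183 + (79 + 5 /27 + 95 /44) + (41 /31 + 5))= -257796/3510929 = -0.07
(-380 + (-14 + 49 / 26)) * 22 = -112145/13 = -8626.54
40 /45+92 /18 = 6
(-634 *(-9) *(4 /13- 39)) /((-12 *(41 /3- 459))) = -1435059/34736 = -41.31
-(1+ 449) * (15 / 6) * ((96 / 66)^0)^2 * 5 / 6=-1875/2 = -937.50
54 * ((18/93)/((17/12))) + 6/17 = 4074/527 = 7.73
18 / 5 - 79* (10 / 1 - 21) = 4363/5 = 872.60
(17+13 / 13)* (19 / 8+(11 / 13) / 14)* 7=15957/52 = 306.87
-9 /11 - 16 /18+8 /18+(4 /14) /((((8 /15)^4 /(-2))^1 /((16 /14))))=-5795875/620928 = -9.33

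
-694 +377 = -317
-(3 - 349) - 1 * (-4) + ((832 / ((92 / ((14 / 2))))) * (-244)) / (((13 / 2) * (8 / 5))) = -26110/23 = -1135.22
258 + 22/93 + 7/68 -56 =202.34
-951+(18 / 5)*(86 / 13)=-60267/65 = -927.18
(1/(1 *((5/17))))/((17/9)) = 9/5 = 1.80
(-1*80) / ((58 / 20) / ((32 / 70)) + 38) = -2560/1419 = -1.80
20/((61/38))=760/61 = 12.46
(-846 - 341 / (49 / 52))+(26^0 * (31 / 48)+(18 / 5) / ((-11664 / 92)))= -1207.26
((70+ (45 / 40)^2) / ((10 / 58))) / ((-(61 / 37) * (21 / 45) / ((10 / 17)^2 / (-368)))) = 367046475/726596864 = 0.51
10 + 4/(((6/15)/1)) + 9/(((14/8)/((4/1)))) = 284/7 = 40.57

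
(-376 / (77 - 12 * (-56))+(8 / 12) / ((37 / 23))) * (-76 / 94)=276716/3907533 = 0.07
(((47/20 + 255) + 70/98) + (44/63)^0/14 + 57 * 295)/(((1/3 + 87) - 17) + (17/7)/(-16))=28682868/117905 = 243.27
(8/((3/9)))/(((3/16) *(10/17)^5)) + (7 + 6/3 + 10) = 5738803/3125 = 1836.42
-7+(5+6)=4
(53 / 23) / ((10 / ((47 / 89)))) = 2491/20470 = 0.12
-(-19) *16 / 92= 76/23 = 3.30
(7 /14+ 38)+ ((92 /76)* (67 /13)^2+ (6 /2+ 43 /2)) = 305540/3211 = 95.15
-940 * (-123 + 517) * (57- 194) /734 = 69127.14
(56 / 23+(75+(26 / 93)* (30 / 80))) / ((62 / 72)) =1990287/22103 = 90.05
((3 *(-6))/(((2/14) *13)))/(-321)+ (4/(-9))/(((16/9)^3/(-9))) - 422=-600033001/1424384 = -421.26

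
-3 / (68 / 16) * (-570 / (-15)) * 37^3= -23097768/17 = -1358692.24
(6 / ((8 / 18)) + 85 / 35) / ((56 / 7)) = 223/112 = 1.99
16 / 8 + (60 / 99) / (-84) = 1381/693 = 1.99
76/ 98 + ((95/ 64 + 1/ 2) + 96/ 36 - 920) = -8604307/9408 = -914.57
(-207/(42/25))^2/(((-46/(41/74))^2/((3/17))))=28366875/72984128 = 0.39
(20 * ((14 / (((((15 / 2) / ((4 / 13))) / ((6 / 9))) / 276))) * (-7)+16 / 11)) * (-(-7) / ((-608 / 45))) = 20786010/2717 = 7650.35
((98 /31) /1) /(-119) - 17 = -8973/527 = -17.03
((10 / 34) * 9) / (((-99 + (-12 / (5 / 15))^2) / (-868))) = -1.92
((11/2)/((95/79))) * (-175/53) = -30415/2014 = -15.10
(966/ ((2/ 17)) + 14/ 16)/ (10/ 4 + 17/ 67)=4401565/1476 = 2982.09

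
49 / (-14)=-7/2 = -3.50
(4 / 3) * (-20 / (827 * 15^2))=-16/111645 = 0.00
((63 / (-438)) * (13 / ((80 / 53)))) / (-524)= 14469/6120320 = 0.00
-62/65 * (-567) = 35154/65 = 540.83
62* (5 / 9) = 310/9 = 34.44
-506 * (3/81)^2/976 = -253/355752 = 0.00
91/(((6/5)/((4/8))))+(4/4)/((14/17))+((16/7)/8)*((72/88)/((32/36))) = 1300/33 = 39.39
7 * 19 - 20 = 113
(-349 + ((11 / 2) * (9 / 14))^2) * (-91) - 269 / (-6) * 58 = 11162497/336 = 33221.72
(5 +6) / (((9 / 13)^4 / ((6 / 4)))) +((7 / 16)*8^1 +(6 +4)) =186610/2187 = 85.33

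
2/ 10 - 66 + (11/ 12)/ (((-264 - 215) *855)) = -323376743/4914540 = -65.80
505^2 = 255025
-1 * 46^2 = -2116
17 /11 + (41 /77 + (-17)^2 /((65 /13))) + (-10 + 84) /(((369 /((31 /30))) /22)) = 27462689/426195 = 64.44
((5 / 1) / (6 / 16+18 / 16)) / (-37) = -10/111 = -0.09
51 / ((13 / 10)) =510/13 = 39.23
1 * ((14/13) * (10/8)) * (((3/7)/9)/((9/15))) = 0.11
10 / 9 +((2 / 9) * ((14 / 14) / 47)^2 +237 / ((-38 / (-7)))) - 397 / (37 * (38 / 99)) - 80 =-294363508/4658781 = -63.18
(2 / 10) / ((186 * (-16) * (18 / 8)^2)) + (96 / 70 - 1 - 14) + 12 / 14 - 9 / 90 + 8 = -256876/52731 = -4.87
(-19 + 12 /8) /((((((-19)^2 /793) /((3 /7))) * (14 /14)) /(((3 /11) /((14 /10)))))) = -178425/55594 = -3.21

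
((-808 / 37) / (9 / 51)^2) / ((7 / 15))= -1167560/777 = -1502.65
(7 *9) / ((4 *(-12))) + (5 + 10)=219/16 = 13.69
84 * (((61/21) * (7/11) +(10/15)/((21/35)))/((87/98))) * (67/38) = 26933732/54549 = 493.75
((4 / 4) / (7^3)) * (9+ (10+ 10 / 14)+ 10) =208/2401 = 0.09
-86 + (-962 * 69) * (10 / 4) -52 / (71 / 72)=-11791945/71 = -166083.73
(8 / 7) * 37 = 296/7 = 42.29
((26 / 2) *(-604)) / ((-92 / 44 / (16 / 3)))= 1381952/69 = 20028.29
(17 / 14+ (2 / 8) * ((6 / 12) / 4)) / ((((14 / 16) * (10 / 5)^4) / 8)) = 0.71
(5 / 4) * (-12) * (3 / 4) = -45/4 = -11.25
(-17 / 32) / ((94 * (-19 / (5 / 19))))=85/1085888 = 0.00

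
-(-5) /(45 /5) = 5/9 = 0.56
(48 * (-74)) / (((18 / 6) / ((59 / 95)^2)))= -4121504/9025 = -456.68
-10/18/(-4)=5/36 = 0.14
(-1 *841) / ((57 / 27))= -7569/19 = -398.37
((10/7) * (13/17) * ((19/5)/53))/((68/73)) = 18031/214438 = 0.08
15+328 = 343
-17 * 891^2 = -13495977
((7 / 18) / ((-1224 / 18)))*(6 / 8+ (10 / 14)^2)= -247/34272 = -0.01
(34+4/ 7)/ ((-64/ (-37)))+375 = 88477/224 = 394.99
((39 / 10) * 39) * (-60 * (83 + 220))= -2765178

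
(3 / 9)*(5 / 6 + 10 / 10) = 11/18 = 0.61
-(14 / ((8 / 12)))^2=-441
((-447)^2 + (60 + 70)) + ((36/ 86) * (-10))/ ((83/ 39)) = 713575271/3569 = 199937.03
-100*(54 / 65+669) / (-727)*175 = 152386500/9451 = 16123.85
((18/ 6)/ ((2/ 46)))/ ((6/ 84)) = 966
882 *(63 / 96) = 578.81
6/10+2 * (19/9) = 217/45 = 4.82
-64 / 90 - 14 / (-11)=278/495 = 0.56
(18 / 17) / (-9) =-2/17 = -0.12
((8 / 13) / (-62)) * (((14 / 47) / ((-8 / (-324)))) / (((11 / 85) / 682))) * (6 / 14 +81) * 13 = -667991.49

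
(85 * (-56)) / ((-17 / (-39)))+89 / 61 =-10918.54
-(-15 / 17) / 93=5/527 = 0.01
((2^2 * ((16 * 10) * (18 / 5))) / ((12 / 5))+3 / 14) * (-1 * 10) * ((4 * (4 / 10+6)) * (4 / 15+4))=-36708352/35 = -1048810.06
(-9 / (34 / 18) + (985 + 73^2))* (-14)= -1501598/17 = -88329.29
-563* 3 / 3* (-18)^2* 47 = -8573364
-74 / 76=-37/38 = -0.97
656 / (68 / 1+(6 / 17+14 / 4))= 22304/2443 = 9.13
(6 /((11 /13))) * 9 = 702/11 = 63.82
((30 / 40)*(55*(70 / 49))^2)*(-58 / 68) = -6579375/1666 = -3949.20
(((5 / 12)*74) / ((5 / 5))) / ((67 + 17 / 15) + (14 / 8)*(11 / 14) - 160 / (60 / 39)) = -3700/4139 = -0.89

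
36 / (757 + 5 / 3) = 27/569 = 0.05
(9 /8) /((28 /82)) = 369/112 = 3.29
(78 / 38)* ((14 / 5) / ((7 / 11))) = 858/95 = 9.03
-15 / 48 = -5/16 = -0.31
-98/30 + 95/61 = -1564/915 = -1.71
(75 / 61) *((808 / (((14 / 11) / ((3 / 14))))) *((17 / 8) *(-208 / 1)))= -220977900/2989 = -73930.38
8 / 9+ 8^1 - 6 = 26/9 = 2.89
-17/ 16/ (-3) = 17/48 = 0.35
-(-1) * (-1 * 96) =-96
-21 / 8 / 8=-0.33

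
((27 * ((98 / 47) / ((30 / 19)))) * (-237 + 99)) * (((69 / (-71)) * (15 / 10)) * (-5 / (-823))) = 119677257/2746351 = 43.58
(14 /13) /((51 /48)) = 224/221 = 1.01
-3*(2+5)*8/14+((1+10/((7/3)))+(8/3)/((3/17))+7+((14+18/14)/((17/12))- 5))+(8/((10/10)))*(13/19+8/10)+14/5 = 3648619/101745 = 35.86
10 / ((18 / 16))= 8.89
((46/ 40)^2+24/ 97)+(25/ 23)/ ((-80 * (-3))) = 2107561/1338600 = 1.57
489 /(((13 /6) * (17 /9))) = 26406/221 = 119.48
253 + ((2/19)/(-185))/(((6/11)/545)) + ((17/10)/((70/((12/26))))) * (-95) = 482420359/1919190 = 251.37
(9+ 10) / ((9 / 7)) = 133/9 = 14.78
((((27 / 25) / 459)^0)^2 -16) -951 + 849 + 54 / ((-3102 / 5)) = -60534/517 = -117.09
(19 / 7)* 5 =95/7 = 13.57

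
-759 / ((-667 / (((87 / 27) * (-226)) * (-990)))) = 820380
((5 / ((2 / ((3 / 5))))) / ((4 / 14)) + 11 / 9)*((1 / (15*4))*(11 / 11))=0.11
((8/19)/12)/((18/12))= 4/171 = 0.02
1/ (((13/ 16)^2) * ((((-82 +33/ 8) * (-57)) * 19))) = 2048/114025821 = 0.00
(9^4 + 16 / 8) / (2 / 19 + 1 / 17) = 39997.15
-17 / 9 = -1.89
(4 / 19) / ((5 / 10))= 8/19 = 0.42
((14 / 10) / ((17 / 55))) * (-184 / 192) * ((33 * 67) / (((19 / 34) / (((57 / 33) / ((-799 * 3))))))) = 118657/9588 = 12.38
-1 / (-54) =1/54 = 0.02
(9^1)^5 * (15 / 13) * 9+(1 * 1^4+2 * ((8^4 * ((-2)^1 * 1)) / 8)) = 7945004/13 = 611154.15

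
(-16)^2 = 256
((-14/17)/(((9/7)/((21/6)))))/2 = -343/306 = -1.12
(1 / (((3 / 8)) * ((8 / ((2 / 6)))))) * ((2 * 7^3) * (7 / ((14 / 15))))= 571.67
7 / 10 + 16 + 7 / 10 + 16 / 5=103/5 = 20.60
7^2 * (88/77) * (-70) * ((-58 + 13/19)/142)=2134440/1349 = 1582.24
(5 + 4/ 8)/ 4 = 11/8 = 1.38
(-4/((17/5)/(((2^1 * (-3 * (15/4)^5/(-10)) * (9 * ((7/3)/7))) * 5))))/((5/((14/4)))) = -47840625/8704 = -5496.40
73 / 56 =1.30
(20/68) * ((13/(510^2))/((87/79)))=1027/76937580 = 0.00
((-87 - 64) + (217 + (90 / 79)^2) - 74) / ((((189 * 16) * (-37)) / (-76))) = -198683/43643313 = 0.00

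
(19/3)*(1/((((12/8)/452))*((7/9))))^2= 46581312/49 = 950639.02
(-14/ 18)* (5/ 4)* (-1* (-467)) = -16345/36 = -454.03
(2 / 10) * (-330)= -66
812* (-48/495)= -12992/165 = -78.74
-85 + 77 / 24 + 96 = 341/24 = 14.21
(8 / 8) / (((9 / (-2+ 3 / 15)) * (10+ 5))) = -1/75 = -0.01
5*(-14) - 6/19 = -1336/19 = -70.32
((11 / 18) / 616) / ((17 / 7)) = 1/2448 = 0.00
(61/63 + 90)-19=4534/63 = 71.97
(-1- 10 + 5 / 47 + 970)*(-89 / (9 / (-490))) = 655283860/141 = 4647403.26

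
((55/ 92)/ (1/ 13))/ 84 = 715/7728 = 0.09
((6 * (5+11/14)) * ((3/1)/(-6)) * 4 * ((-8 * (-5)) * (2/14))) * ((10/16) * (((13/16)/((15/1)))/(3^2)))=-585/392 = -1.49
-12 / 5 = -2.40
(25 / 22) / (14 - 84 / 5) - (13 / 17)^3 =-1290801/1513204 = -0.85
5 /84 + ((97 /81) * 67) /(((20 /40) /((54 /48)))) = 11377/63 = 180.59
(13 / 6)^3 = 2197/216 = 10.17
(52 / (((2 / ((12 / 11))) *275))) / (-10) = -156/15125 = -0.01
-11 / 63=-0.17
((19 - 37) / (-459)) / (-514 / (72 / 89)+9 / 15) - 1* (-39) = 75752271/1942369 = 39.00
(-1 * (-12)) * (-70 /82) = -420/41 = -10.24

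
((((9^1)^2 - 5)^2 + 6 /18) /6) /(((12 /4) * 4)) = 17329/216 = 80.23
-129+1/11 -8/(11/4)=-1450/11 = -131.82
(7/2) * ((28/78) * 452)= 22148/39 = 567.90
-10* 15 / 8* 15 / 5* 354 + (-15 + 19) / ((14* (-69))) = -19235479/966 = -19912.50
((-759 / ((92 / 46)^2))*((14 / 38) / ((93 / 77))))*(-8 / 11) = 42.10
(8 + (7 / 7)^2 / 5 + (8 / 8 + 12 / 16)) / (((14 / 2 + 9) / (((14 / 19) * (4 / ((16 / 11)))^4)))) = 26.21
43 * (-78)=-3354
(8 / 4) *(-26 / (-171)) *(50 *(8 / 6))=10400/513 = 20.27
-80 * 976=-78080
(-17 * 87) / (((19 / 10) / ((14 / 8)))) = -51765/38 = -1362.24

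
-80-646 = -726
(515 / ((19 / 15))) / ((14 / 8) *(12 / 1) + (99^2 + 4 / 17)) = 131325/3172582 = 0.04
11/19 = 0.58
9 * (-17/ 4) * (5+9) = -1071/2 = -535.50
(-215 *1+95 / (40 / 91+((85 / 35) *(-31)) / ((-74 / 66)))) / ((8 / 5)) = -456825/3422 = -133.50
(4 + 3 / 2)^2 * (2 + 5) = 847/4 = 211.75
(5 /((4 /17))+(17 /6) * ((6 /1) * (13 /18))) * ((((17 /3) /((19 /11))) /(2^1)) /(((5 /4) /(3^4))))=677127/190 = 3563.83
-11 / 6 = -1.83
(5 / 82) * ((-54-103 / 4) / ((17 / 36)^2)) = -258390/11849 = -21.81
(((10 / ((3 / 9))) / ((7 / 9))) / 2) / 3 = 45/7 = 6.43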